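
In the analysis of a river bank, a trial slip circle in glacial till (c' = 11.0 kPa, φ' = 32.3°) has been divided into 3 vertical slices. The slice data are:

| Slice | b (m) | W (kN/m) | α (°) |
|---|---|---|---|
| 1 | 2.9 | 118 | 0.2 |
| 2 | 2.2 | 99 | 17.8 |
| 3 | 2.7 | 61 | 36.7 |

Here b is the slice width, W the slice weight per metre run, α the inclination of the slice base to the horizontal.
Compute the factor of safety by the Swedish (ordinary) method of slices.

FS = 3.87

Ordinary method of slices: FS = Σ[c'·Δl_i + (W_i cosα_i)·tanφ'] / Σ W_i sinα_i, with Δl_i = b_i / cosα_i.
Slice 1: Δl = 2.9/cos0.2° = 2.900 m; N'_1 = 118·cos0.2° = 118.0; c'Δl = 31.90; W sinα = 0.4
Slice 2: Δl = 2.2/cos17.8° = 2.311 m; N'_2 = 99·cos17.8° = 94.3; c'Δl = 25.42; W sinα = 30.3
Slice 3: Δl = 2.7/cos36.7° = 3.368 m; N'_3 = 61·cos36.7° = 48.9; c'Δl = 37.04; W sinα = 36.5
Σc'Δl = 94.4 kN/m; ΣN' = 261.2 kN/m; ΣW sinα = 67.1 kN/m
Resisting = 94.4 + 261.2·tan32.3° = 94.4 + 165.1 = 259.5 kN/m
FS = 259.5 / 67.1 = 3.865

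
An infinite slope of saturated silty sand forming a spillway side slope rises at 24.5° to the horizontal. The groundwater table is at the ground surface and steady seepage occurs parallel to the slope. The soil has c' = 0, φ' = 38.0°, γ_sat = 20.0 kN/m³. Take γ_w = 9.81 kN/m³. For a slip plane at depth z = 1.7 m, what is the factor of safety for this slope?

With seepage parallel to the slope and the water table at the surface, the effective normal stress on the slip plane uses the buoyant unit weight γ' = γ_sat − γ_w while the driving shear stress uses γ_sat:
FS = [c' + γ' z cos²β tanφ'] / [γ_sat z sinβ cosβ]
(For c' = 0 this reduces to FS = (γ'/γ_sat)·tanφ'/tanβ.)
γ' = 20.0 − 9.81 = 10.19 kN/m³
Numerator = 0.0 + 10.19·1.7·cos²24.5°·tan38.0° = 0.0 + 10.19·1.7·0.8280·0.7813 = 11.207 kPa
Denominator = 20.0·1.7·sin24.5°·cos24.5° = 20.0·1.7·0.4147·0.9100 = 12.830 kPa
FS = 11.207 / 12.830 = 0.873

FS = 0.87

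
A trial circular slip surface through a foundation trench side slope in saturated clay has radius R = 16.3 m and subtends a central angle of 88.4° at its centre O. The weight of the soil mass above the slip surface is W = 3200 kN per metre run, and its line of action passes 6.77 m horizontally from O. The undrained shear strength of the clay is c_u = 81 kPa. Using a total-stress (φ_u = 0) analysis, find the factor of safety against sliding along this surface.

Taking moments about the centre O, the resisting moment is provided by the undrained shear strength acting along the arc:
Arc length L_a = R·θ = 16.3·(88.4°·π/180) = 16.3·1.5429 = 25.15 m
M_R = c_u·L_a·R = 81·25.15·16.3 = 33204.0 kN·m/m
M_D = W·d = 3200·6.77 = 21664.0 kN·m/m
FS = M_R / M_D = 33204.0 / 21664.0 = 1.533

FS = 1.53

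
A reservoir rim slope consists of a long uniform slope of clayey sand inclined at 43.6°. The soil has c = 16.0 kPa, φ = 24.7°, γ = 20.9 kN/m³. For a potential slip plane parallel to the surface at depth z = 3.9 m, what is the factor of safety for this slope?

FS = 0.88

For an infinite slope with a slip plane parallel to the surface (no pore pressure): FS = [c + γz cos²β tanφ] / [γz sinβ cosβ].
γz = 20.9·3.9 = 81.51 kN/m²
Numerator = 16.0 + 81.51·cos²43.6°·tan24.7° = 16.0 + 81.51·0.5244·0.4599 = 35.661 kPa
Denominator = 81.51·sin43.6°·cos43.6° = 81.51·0.6896·0.7242 = 40.706 kPa
FS = 35.661 / 40.706 = 0.876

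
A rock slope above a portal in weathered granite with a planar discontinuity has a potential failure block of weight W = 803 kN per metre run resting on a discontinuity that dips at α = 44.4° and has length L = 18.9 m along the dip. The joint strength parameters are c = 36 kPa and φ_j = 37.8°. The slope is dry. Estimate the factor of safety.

FS = 2.00

Resolving the block weight along and normal to the plane and applying the Mohr–Coulomb strength on the joint:
N' = W cosα = 803·cos44.4° = 573.7 kN/m
Driving force T = W sinα = 803·sin44.4° = 561.8 kN/m
Resisting force R = c·L + N'·tanφ_j = 36·18.9 + 573.7·tan37.8° = 680.4 + 445.0 = 1125.4 kN/m
FS = R / T = 1125.4 / 561.8 = 2.003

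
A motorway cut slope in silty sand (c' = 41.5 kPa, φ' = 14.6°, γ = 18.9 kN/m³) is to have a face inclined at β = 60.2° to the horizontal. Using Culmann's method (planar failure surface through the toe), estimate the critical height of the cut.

H_c = 24.56 m

Culmann's analysis gives the critical failure plane at α_cr = (β + φ')/2 = (60.2 + 14.6)/2 = 37.4°, and the critical height
H_c = (4c'/γ) · sinβ cosφ' / [1 − cos(β − φ')]
    = (4·41.5/18.9) · sin60.2°·cos14.6° / [1 − cos(45.6°)]
    = 8.783 · 0.8678·0.9677 / [1 − 0.6997]
    = 8.783 · 0.8397 / 0.3003
    = 24.56 m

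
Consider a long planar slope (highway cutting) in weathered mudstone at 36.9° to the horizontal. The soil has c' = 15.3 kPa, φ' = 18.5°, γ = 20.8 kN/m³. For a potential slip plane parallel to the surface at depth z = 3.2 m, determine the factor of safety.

For an infinite slope with a slip plane parallel to the surface (no pore pressure): FS = [c' + γz cos²β tanφ'] / [γz sinβ cosβ].
γz = 20.8·3.2 = 66.56 kN/m²
Numerator = 15.3 + 66.56·cos²36.9°·tan18.5° = 15.3 + 66.56·0.6395·0.3346 = 29.542 kPa
Denominator = 66.56·sin36.9°·cos36.9° = 66.56·0.6004·0.7997 = 31.959 kPa
FS = 29.542 / 31.959 = 0.924

FS = 0.92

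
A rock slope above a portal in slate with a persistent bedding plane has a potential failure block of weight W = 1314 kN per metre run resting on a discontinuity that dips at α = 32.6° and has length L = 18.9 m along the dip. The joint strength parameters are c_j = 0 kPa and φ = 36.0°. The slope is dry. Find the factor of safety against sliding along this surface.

FS = 1.14

Resolving the block weight along and normal to the plane and applying the Mohr–Coulomb strength on the joint:
N' = W cosα = 1314·cos32.6° = 1107.0 kN/m
Driving force T = W sinα = 1314·sin32.6° = 707.9 kN/m
Resisting force R = c_j·L + N'·tanφ = 0·18.9 + 1107.0·tan36.0° = 0.0 + 804.3 = 804.3 kN/m
FS = R / T = 804.3 / 707.9 = 1.136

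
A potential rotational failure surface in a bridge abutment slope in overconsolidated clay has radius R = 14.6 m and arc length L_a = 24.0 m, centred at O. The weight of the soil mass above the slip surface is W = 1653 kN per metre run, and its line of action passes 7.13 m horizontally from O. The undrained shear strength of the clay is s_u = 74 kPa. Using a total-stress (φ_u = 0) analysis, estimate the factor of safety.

FS = 2.20

Taking moments about the centre O, the resisting moment is provided by the undrained shear strength acting along the arc:
M_R = s_u·L_a·R = 74·24.00·14.6 = 25929.6 kN·m/m
M_D = W·d = 1653·7.13 = 11785.9 kN·m/m
FS = M_R / M_D = 25929.6 / 11785.9 = 2.200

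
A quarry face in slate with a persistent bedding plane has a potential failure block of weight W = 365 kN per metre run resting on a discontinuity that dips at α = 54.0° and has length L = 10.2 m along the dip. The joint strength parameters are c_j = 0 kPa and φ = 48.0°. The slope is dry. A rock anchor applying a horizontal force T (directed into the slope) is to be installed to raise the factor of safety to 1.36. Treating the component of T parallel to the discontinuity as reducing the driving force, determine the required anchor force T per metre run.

Resolving forces along and normal to the sliding plane, with the horizontal anchor force T adding T·sinα to the effective normal force and T·cosα acting up the plane against the driving force:
FS = [c_jL + (W cosα + T sinα) tanφ] / [W sinα − T cosα]
Without the anchor: N' = 214.5 kN/m, driving T_d = 295.3 kN/m, resisting R = 0·10.2 + 214.5·tan48.0° = 238.3 kN/m, FS = 0.81.
Setting FS = 1.36 and solving for T:
1.36·(295.3 − T cos54.0°) = 238.3 + T sin54.0°·tan48.0°
T·(sin54.0°·tan48.0° + 1.36·cos54.0°) = 1.36·295.3 − 238.3
T·(0.8090·1.1106 + 1.36·0.5878) = 401.6 − 238.3 = 163.3
T·1.6979 = 163.3
T = 96.2 kN/m

T = 96 kN/m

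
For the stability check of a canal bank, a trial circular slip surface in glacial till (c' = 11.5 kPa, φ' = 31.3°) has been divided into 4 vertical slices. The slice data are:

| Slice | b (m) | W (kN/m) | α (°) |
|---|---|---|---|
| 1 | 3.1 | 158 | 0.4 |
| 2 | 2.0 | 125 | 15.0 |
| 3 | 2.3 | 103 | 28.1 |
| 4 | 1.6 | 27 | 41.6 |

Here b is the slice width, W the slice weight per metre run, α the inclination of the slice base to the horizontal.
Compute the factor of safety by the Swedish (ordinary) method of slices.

FS = 3.51

Ordinary method of slices: FS = Σ[c'·Δl_i + (W_i cosα_i)·tanφ'] / Σ W_i sinα_i, with Δl_i = b_i / cosα_i.
Slice 1: Δl = 3.1/cos0.4° = 3.100 m; N'_1 = 158·cos0.4° = 158.0; c'Δl = 35.65; W sinα = 1.1
Slice 2: Δl = 2.0/cos15.0° = 2.071 m; N'_2 = 125·cos15.0° = 120.7; c'Δl = 23.81; W sinα = 32.4
Slice 3: Δl = 2.3/cos28.1° = 2.607 m; N'_3 = 103·cos28.1° = 90.9; c'Δl = 29.98; W sinα = 48.5
Slice 4: Δl = 1.6/cos41.6° = 2.140 m; N'_4 = 27·cos41.6° = 20.2; c'Δl = 24.61; W sinα = 17.9
Σc'Δl = 114.1 kN/m; ΣN' = 389.8 kN/m; ΣW sinα = 99.9 kN/m
Resisting = 114.1 + 389.8·tan31.3° = 114.1 + 237.0 = 351.0 kN/m
FS = 351.0 / 99.9 = 3.514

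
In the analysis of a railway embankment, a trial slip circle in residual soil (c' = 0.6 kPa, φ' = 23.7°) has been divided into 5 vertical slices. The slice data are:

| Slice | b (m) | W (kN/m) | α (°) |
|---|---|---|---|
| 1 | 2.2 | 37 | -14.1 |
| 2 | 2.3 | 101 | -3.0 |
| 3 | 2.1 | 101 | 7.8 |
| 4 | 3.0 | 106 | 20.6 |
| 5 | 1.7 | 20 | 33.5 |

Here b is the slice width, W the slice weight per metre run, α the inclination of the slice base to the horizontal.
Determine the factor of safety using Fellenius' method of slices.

FS = 3.39

Ordinary method of slices: FS = Σ[c'·Δl_i + (W_i cosα_i)·tanφ'] / Σ W_i sinα_i, with Δl_i = b_i / cosα_i.
Slice 1: Δl = 2.2/cos(-14.1°) = 2.268 m; N'_1 = 37·cos(-14.1°) = 35.9; c'Δl = 1.36; W sinα = -9.0
Slice 2: Δl = 2.3/cos(-3.0°) = 2.303 m; N'_2 = 101·cos(-3.0°) = 100.9; c'Δl = 1.38; W sinα = -5.3
Slice 3: Δl = 2.1/cos7.8° = 2.120 m; N'_3 = 101·cos7.8° = 100.1; c'Δl = 1.27; W sinα = 13.7
Slice 4: Δl = 3.0/cos20.6° = 3.205 m; N'_4 = 106·cos20.6° = 99.2; c'Δl = 1.92; W sinα = 37.3
Slice 5: Δl = 1.7/cos33.5° = 2.039 m; N'_5 = 20·cos33.5° = 16.7; c'Δl = 1.22; W sinα = 11.0
Σc'Δl = 7.2 kN/m; ΣN' = 352.7 kN/m; ΣW sinα = 47.7 kN/m
Resisting = 7.2 + 352.7·tan23.7° = 7.2 + 154.8 = 162.0 kN/m
FS = 162.0 / 47.7 = 3.393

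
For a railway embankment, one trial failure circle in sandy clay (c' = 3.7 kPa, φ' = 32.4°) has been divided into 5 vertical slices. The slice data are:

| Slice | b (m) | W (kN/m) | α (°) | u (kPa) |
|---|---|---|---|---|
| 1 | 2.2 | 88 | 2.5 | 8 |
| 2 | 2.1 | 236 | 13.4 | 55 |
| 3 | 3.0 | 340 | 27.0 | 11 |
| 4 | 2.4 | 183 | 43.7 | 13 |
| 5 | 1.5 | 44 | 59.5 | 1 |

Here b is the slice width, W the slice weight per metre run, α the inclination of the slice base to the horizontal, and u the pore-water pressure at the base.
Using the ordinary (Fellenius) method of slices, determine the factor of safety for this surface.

FS = 1.07

Ordinary method of slices: FS = Σ[c'·Δl_i + (W_i cosα_i − u_i·Δl_i)·tanφ'] / Σ W_i sinα_i, with Δl_i = b_i / cosα_i.
Slice 1: Δl = 2.2/cos2.5° = 2.202 m; N'_1 = 88·cos2.5° − 8·2.202 = 70.3; c'Δl = 8.15; W sinα = 3.8
Slice 2: Δl = 2.1/cos13.4° = 2.159 m; N'_2 = 236·cos13.4° − 55·2.159 = 110.8; c'Δl = 7.99; W sinα = 54.7
Slice 3: Δl = 3.0/cos27.0° = 3.367 m; N'_3 = 340·cos27.0° − 11·3.367 = 265.9; c'Δl = 12.46; W sinα = 154.4
Slice 4: Δl = 2.4/cos43.7° = 3.320 m; N'_4 = 183·cos43.7° − 13·3.320 = 89.1; c'Δl = 12.28; W sinα = 126.4
Slice 5: Δl = 1.5/cos59.5° = 2.955 m; N'_5 = 44·cos59.5° − 1·2.955 = 19.4; c'Δl = 10.94; W sinα = 37.9
Σc'Δl = 51.8 kN/m; ΣN' = 555.6 kN/m; ΣW sinα = 377.2 kN/m
Resisting = 51.8 + 555.6·tan32.4° = 51.8 + 352.6 = 404.4 kN/m
FS = 404.4 / 377.2 = 1.072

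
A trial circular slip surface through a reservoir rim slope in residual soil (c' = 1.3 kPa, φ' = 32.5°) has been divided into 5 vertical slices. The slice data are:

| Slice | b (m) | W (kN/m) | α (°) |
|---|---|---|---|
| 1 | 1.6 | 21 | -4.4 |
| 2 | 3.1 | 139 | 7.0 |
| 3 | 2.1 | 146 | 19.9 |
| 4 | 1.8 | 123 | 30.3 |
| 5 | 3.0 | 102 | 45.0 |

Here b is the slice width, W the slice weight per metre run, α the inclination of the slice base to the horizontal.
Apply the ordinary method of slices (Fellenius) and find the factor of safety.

Ordinary method of slices: FS = Σ[c'·Δl_i + (W_i cosα_i)·tanφ'] / Σ W_i sinα_i, with Δl_i = b_i / cosα_i.
Slice 1: Δl = 1.6/cos(-4.4°) = 1.605 m; N'_1 = 21·cos(-4.4°) = 20.9; c'Δl = 2.09; W sinα = -1.6
Slice 2: Δl = 3.1/cos7.0° = 3.123 m; N'_2 = 139·cos7.0° = 138.0; c'Δl = 4.06; W sinα = 16.9
Slice 3: Δl = 2.1/cos19.9° = 2.233 m; N'_3 = 146·cos19.9° = 137.3; c'Δl = 2.90; W sinα = 49.7
Slice 4: Δl = 1.8/cos30.3° = 2.085 m; N'_4 = 123·cos30.3° = 106.2; c'Δl = 2.71; W sinα = 62.1
Slice 5: Δl = 3.0/cos45.0° = 4.243 m; N'_5 = 102·cos45.0° = 72.1; c'Δl = 5.52; W sinα = 72.1
Σc'Δl = 17.3 kN/m; ΣN' = 474.5 kN/m; ΣW sinα = 199.2 kN/m
Resisting = 17.3 + 474.5·tan32.5° = 17.3 + 302.3 = 319.6 kN/m
FS = 319.6 / 199.2 = 1.604

FS = 1.60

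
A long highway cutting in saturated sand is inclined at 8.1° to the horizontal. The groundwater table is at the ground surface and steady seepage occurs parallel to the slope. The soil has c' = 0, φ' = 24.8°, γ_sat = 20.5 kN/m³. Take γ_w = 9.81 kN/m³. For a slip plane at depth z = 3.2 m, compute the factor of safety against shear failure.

FS = 1.69

With seepage parallel to the slope and the water table at the surface, the effective normal stress on the slip plane uses the buoyant unit weight γ' = γ_sat − γ_w while the driving shear stress uses γ_sat:
FS = [c' + γ' z cos²β tanφ'] / [γ_sat z sinβ cosβ]
(For c' = 0 this reduces to FS = (γ'/γ_sat)·tanφ'/tanβ.)
γ' = 20.5 − 9.81 = 10.69 kN/m³
Numerator = 0.0 + 10.69·3.2·cos²8.1°·tan24.8° = 0.0 + 10.69·3.2·0.9801·0.4621 = 15.493 kPa
Denominator = 20.5·3.2·sin8.1°·cos8.1° = 20.5·3.2·0.1409·0.9900 = 9.151 kPa
FS = 15.493 / 9.151 = 1.693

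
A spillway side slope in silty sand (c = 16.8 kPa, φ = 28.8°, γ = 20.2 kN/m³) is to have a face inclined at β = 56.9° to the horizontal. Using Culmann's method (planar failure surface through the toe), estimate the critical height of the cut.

H_c = 20.72 m

Culmann's analysis gives the critical failure plane at α_cr = (β + φ)/2 = (56.9 + 28.8)/2 = 42.9°, and the critical height
H_c = (4c/γ) · sinβ cosφ / [1 − cos(β − φ)]
    = (4·16.8/20.2) · sin56.9°·cos28.8° / [1 − cos(28.1°)]
    = 3.327 · 0.8377·0.8763 / [1 − 0.8821]
    = 3.327 · 0.7341 / 0.1179
    = 20.72 m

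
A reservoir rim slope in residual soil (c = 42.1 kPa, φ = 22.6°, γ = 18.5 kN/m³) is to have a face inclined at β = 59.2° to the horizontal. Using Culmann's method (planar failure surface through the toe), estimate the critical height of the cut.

Culmann's analysis gives the critical failure plane at α_cr = (β + φ)/2 = (59.2 + 22.6)/2 = 40.9°, and the critical height
H_c = (4c/γ) · sinβ cosφ / [1 − cos(β − φ)]
    = (4·42.1/18.5) · sin59.2°·cos22.6° / [1 − cos(36.6°)]
    = 9.103 · 0.8590·0.9232 / [1 − 0.8028]
    = 9.103 · 0.7930 / 0.1972
    = 36.61 m

H_c = 36.61 m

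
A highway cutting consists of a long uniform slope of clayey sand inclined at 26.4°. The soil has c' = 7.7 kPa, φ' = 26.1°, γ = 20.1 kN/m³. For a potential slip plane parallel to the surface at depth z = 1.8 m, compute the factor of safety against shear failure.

FS = 1.52

For an infinite slope with a slip plane parallel to the surface (no pore pressure): FS = [c' + γz cos²β tanφ'] / [γz sinβ cosβ].
γz = 20.1·1.8 = 36.18 kN/m²
Numerator = 7.7 + 36.18·cos²26.4°·tan26.1° = 7.7 + 36.18·0.8023·0.4899 = 21.920 kPa
Denominator = 36.18·sin26.4°·cos26.4° = 36.18·0.4446·0.8957 = 14.409 kPa
FS = 21.920 / 14.409 = 1.521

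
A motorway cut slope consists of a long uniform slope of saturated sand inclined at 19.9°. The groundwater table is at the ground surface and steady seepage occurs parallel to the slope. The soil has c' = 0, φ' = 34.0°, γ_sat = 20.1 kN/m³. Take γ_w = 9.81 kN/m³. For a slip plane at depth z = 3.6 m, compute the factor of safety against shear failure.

FS = 0.95

With seepage parallel to the slope and the water table at the surface, the effective normal stress on the slip plane uses the buoyant unit weight γ' = γ_sat − γ_w while the driving shear stress uses γ_sat:
FS = [c' + γ' z cos²β tanφ'] / [γ_sat z sinβ cosβ]
(For c' = 0 this reduces to FS = (γ'/γ_sat)·tanφ'/tanβ.)
γ' = 20.1 − 9.81 = 10.29 kN/m³
Numerator = 0.0 + 10.29·3.6·cos²19.9°·tan34.0° = 0.0 + 10.29·3.6·0.8841·0.6745 = 22.092 kPa
Denominator = 20.1·3.6·sin19.9°·cos19.9° = 20.1·3.6·0.3404·0.9403 = 23.159 kPa
FS = 22.092 / 23.159 = 0.954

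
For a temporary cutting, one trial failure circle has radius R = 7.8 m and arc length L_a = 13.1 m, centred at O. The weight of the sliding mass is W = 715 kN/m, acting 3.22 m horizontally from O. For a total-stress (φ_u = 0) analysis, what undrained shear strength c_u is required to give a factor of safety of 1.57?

c_u = 35.4 kPa

FS = c_u·L_a·R / (W·d), so c_u = FS·W·d / (L_a·R).
c_u = 1.57·715·3.22 / (13.10·7.8) = 3614.6 / 102.18 = 35.37 kPa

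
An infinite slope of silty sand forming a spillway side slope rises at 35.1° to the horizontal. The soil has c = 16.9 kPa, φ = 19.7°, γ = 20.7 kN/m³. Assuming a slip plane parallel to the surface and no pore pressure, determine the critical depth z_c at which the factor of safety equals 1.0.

Setting FS = 1.00 in FS = [c + γz cos²β tanφ] / [γz sinβ cosβ] and solving for z:
z = c / [γ cosβ (FS·sinβ − cosβ·tanφ)]
  = 16.9 / [20.7·cos35.1°·(1.00·sin35.1° − cos35.1°·tan19.7°)]
  = 16.9 / [20.7·0.8181·(1.00·0.5750 − 0.8181·0.3581)]
  = 16.9 / 4.7770 = 3.538 m

z_c = 3.54 m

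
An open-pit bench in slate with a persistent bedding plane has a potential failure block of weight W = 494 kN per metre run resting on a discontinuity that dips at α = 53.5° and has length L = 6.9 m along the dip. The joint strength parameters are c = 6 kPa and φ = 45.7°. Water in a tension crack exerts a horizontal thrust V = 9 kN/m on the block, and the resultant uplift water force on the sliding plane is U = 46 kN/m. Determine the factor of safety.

FS = 0.72

Resolving the block weight along and normal to the plane and applying the Mohr–Coulomb strength on the joint:
N' = W cosα − U − V sinα = 494·cos53.5° − 46 − 9·sin53.5° = 240.6 kN/m
Driving force T = W sinα + V cosα = 494·sin53.5° + 9·cos53.5° = 402.5 kN/m
Resisting force R = c·L + N'·tanφ = 6·6.9 + 240.6·tan45.7° = 41.4 + 246.6 = 288.0 kN/m
FS = R / T = 288.0 / 402.5 = 0.716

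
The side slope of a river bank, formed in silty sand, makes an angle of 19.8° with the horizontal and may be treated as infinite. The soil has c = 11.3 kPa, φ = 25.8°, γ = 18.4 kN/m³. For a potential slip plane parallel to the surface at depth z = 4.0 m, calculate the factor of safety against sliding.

FS = 1.82

For an infinite slope with a slip plane parallel to the surface (no pore pressure): FS = [c + γz cos²β tanφ] / [γz sinβ cosβ].
γz = 18.4·4.0 = 73.60 kN/m²
Numerator = 11.3 + 73.60·cos²19.8°·tan25.8° = 11.3 + 73.60·0.8853·0.4834 = 42.797 kPa
Denominator = 73.60·sin19.8°·cos19.8° = 73.60·0.3387·0.9409 = 23.457 kPa
FS = 42.797 / 23.457 = 1.824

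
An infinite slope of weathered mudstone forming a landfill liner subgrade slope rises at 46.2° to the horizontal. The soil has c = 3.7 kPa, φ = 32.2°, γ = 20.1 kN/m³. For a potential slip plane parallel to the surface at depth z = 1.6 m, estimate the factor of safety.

FS = 0.83

For an infinite slope with a slip plane parallel to the surface (no pore pressure): FS = [c + γz cos²β tanφ] / [γz sinβ cosβ].
γz = 20.1·1.6 = 32.16 kN/m²
Numerator = 3.7 + 32.16·cos²46.2°·tan32.2° = 3.7 + 32.16·0.4791·0.6297 = 13.402 kPa
Denominator = 32.16·sin46.2°·cos46.2° = 32.16·0.7218·0.6921 = 16.066 kPa
FS = 13.402 / 16.066 = 0.834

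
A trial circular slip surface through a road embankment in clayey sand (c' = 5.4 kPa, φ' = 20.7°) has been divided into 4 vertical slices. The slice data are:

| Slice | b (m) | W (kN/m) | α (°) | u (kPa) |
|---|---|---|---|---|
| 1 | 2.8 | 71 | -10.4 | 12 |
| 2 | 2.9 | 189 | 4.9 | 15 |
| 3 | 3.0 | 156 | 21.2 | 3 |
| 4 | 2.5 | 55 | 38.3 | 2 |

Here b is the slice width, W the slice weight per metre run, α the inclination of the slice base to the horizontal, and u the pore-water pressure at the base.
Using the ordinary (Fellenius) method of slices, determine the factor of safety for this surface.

FS = 2.12

Ordinary method of slices: FS = Σ[c'·Δl_i + (W_i cosα_i − u_i·Δl_i)·tanφ'] / Σ W_i sinα_i, with Δl_i = b_i / cosα_i.
Slice 1: Δl = 2.8/cos(-10.4°) = 2.847 m; N'_1 = 71·cos(-10.4°) − 12·2.847 = 35.7; c'Δl = 15.37; W sinα = -12.8
Slice 2: Δl = 2.9/cos4.9° = 2.911 m; N'_2 = 189·cos4.9° − 15·2.911 = 144.6; c'Δl = 15.72; W sinα = 16.1
Slice 3: Δl = 3.0/cos21.2° = 3.218 m; N'_3 = 156·cos21.2° − 3·3.218 = 135.8; c'Δl = 17.38; W sinα = 56.4
Slice 4: Δl = 2.5/cos38.3° = 3.186 m; N'_4 = 55·cos38.3° − 2·3.186 = 36.8; c'Δl = 17.20; W sinα = 34.1
Σc'Δl = 65.7 kN/m; ΣN' = 352.9 kN/m; ΣW sinα = 93.8 kN/m
Resisting = 65.7 + 352.9·tan20.7° = 65.7 + 133.4 = 199.0 kN/m
FS = 199.0 / 93.8 = 2.121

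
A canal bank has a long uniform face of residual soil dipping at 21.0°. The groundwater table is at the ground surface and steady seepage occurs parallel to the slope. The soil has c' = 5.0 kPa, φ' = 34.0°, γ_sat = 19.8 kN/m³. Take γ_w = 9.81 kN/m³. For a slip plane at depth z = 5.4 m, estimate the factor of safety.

With seepage parallel to the slope and the water table at the surface, the effective normal stress on the slip plane uses the buoyant unit weight γ' = γ_sat − γ_w while the driving shear stress uses γ_sat:
FS = [c' + γ' z cos²β tanφ'] / [γ_sat z sinβ cosβ]
γ' = 19.8 − 9.81 = 9.99 kN/m³
Numerator = 5.0 + 9.99·5.4·cos²21.0°·tan34.0° = 5.0 + 9.99·5.4·0.8716·0.6745 = 36.714 kPa
Denominator = 19.8·5.4·sin21.0°·cos21.0° = 19.8·5.4·0.3584·0.9336 = 35.772 kPa
FS = 36.714 / 35.772 = 1.026

FS = 1.03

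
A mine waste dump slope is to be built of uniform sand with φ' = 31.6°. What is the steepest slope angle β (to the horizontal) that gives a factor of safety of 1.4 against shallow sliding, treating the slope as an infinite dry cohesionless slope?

β = 23.7°

For an infinite dry cohesionless slope FS = tanφ'/tanβ, so tanβ = tanφ' / FS.
tanβ = tan31.6° / 1.4 = 0.6152 / 1.4 = 0.4394
β = arctan(0.4394) = 23.72°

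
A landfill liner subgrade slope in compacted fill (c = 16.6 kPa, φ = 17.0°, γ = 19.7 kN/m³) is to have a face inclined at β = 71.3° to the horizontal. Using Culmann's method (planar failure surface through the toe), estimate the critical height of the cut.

H_c = 7.33 m

Culmann's analysis gives the critical failure plane at α_cr = (β + φ)/2 = (71.3 + 17.0)/2 = 44.1°, and the critical height
H_c = (4c/γ) · sinβ cosφ / [1 − cos(β − φ)]
    = (4·16.6/19.7) · sin71.3°·cos17.0° / [1 − cos(54.3°)]
    = 3.371 · 0.9472·0.9563 / [1 − 0.5835]
    = 3.371 · 0.9058 / 0.4165
    = 7.33 m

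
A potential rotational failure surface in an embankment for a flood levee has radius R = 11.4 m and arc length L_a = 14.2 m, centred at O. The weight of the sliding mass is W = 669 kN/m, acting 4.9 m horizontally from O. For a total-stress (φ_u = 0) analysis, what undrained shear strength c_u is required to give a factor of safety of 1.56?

FS = c_u·L_a·R / (W·d), so c_u = FS·W·d / (L_a·R).
c_u = 1.56·669·4.9 / (14.20·11.4) = 5113.8 / 161.88 = 31.59 kPa

c_u = 31.6 kPa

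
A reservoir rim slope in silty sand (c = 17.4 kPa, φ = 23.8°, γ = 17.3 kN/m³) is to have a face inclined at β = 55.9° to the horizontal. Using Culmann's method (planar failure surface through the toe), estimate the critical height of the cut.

H_c = 19.94 m

Culmann's analysis gives the critical failure plane at α_cr = (β + φ)/2 = (55.9 + 23.8)/2 = 39.9°, and the critical height
H_c = (4c/γ) · sinβ cosφ / [1 − cos(β − φ)]
    = (4·17.4/17.3) · sin55.9°·cos23.8° / [1 − cos(32.1°)]
    = 4.023 · 0.8281·0.9150 / [1 − 0.8471]
    = 4.023 · 0.7576 / 0.1529
    = 19.94 m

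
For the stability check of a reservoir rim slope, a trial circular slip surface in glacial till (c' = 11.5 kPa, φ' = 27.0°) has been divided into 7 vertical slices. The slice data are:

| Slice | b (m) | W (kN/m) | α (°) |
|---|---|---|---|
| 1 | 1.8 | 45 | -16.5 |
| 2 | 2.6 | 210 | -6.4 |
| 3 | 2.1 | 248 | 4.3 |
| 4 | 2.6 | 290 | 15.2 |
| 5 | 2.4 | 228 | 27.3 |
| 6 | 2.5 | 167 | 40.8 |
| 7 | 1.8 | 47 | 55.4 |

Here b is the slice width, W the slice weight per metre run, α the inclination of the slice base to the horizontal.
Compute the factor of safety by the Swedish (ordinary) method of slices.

Ordinary method of slices: FS = Σ[c'·Δl_i + (W_i cosα_i)·tanφ'] / Σ W_i sinα_i, with Δl_i = b_i / cosα_i.
Slice 1: Δl = 1.8/cos(-16.5°) = 1.877 m; N'_1 = 45·cos(-16.5°) = 43.1; c'Δl = 21.59; W sinα = -12.8
Slice 2: Δl = 2.6/cos(-6.4°) = 2.616 m; N'_2 = 210·cos(-6.4°) = 208.7; c'Δl = 30.09; W sinα = -23.4
Slice 3: Δl = 2.1/cos4.3° = 2.106 m; N'_3 = 248·cos4.3° = 247.3; c'Δl = 24.22; W sinα = 18.6
Slice 4: Δl = 2.6/cos15.2° = 2.694 m; N'_4 = 290·cos15.2° = 279.9; c'Δl = 30.98; W sinα = 76.0
Slice 5: Δl = 2.4/cos27.3° = 2.701 m; N'_5 = 228·cos27.3° = 202.6; c'Δl = 31.06; W sinα = 104.6
Slice 6: Δl = 2.5/cos40.8° = 3.303 m; N'_6 = 167·cos40.8° = 126.4; c'Δl = 37.98; W sinα = 109.1
Slice 7: Δl = 1.8/cos55.4° = 3.170 m; N'_7 = 47·cos55.4° = 26.7; c'Δl = 36.45; W sinα = 38.7
Σc'Δl = 212.4 kN/m; ΣN' = 1134.7 kN/m; ΣW sinα = 310.8 kN/m
Resisting = 212.4 + 1134.7·tan27.0° = 212.4 + 578.2 = 790.5 kN/m
FS = 790.5 / 310.8 = 2.543

FS = 2.54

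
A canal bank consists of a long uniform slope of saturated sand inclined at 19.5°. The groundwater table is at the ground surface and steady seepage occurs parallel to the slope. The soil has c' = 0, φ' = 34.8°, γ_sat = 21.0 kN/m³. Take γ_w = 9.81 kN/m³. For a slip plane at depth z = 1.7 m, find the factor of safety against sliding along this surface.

FS = 1.05

With seepage parallel to the slope and the water table at the surface, the effective normal stress on the slip plane uses the buoyant unit weight γ' = γ_sat − γ_w while the driving shear stress uses γ_sat:
FS = [c' + γ' z cos²β tanφ'] / [γ_sat z sinβ cosβ]
(For c' = 0 this reduces to FS = (γ'/γ_sat)·tanφ'/tanβ.)
γ' = 21.0 − 9.81 = 11.19 kN/m³
Numerator = 0.0 + 11.19·1.7·cos²19.5°·tan34.8° = 0.0 + 11.19·1.7·0.8886·0.6950 = 11.748 kPa
Denominator = 21.0·1.7·sin19.5°·cos19.5° = 21.0·1.7·0.3338·0.9426 = 11.233 kPa
FS = 11.748 / 11.233 = 1.046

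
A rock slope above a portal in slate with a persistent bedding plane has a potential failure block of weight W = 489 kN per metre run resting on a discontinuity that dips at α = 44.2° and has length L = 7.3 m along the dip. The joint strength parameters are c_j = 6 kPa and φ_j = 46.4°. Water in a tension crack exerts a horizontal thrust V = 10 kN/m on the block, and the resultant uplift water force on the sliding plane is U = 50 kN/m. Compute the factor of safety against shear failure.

Resolving the block weight along and normal to the plane and applying the Mohr–Coulomb strength on the joint:
N' = W cosα − U − V sinα = 489·cos44.2° − 50 − 10·sin44.2° = 293.6 kN/m
Driving force T = W sinα + V cosα = 489·sin44.2° + 10·cos44.2° = 348.1 kN/m
Resisting force R = c_j·L + N'·tanφ_j = 6·7.3 + 293.6·tan46.4° = 43.8 + 308.3 = 352.1 kN/m
FS = R / T = 352.1 / 348.1 = 1.012

FS = 1.01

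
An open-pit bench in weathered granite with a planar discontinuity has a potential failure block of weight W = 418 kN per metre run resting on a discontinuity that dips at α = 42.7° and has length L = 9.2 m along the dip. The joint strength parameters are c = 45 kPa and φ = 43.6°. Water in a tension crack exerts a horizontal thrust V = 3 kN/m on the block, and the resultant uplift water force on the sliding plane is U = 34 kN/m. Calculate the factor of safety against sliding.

FS = 2.35

Resolving the block weight along and normal to the plane and applying the Mohr–Coulomb strength on the joint:
N' = W cosα − U − V sinα = 418·cos42.7° − 34 − 3·sin42.7° = 271.2 kN/m
Driving force T = W sinα + V cosα = 418·sin42.7° + 3·cos42.7° = 285.7 kN/m
Resisting force R = c·L + N'·tanφ = 45·9.2 + 271.2·tan43.6° = 414.0 + 258.2 = 672.2 kN/m
FS = R / T = 672.2 / 285.7 = 2.353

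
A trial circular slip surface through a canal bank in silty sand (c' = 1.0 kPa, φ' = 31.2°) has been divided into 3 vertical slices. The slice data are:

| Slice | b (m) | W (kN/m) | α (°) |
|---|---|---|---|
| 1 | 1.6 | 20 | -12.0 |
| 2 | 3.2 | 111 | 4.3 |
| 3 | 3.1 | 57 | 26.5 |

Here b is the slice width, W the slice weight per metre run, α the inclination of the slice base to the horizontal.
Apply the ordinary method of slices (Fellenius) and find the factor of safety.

FS = 3.99

Ordinary method of slices: FS = Σ[c'·Δl_i + (W_i cosα_i)·tanφ'] / Σ W_i sinα_i, with Δl_i = b_i / cosα_i.
Slice 1: Δl = 1.6/cos(-12.0°) = 1.636 m; N'_1 = 20·cos(-12.0°) = 19.6; c'Δl = 1.64; W sinα = -4.2
Slice 2: Δl = 3.2/cos4.3° = 3.209 m; N'_2 = 111·cos4.3° = 110.7; c'Δl = 3.21; W sinα = 8.3
Slice 3: Δl = 3.1/cos26.5° = 3.464 m; N'_3 = 57·cos26.5° = 51.0; c'Δl = 3.46; W sinα = 25.4
Σc'Δl = 8.3 kN/m; ΣN' = 181.3 kN/m; ΣW sinα = 29.6 kN/m
Resisting = 8.3 + 181.3·tan31.2° = 8.3 + 109.8 = 118.1 kN/m
FS = 118.1 / 29.6 = 3.990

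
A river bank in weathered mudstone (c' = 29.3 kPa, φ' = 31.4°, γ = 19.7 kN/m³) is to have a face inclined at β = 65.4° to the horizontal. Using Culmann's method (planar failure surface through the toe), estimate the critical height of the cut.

H_c = 27.01 m

Culmann's analysis gives the critical failure plane at α_cr = (β + φ')/2 = (65.4 + 31.4)/2 = 48.4°, and the critical height
H_c = (4c'/γ) · sinβ cosφ' / [1 − cos(β − φ')]
    = (4·29.3/19.7) · sin65.4°·cos31.4° / [1 − cos(34.0°)]
    = 5.949 · 0.9092·0.8536 / [1 − 0.8290]
    = 5.949 · 0.7761 / 0.1710
    = 27.01 m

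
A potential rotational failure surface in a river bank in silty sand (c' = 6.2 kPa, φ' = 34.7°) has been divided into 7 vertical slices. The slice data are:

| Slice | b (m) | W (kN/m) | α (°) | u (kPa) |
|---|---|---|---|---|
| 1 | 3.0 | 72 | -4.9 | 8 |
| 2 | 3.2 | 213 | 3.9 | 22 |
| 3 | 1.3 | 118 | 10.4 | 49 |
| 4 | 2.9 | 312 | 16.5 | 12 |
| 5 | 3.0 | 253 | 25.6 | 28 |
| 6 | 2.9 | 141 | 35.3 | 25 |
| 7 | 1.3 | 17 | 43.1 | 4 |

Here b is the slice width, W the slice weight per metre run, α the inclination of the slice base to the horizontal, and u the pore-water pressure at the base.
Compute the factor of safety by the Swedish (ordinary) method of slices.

FS = 1.82

Ordinary method of slices: FS = Σ[c'·Δl_i + (W_i cosα_i − u_i·Δl_i)·tanφ'] / Σ W_i sinα_i, with Δl_i = b_i / cosα_i.
Slice 1: Δl = 3.0/cos(-4.9°) = 3.011 m; N'_1 = 72·cos(-4.9°) − 8·3.011 = 47.6; c'Δl = 18.67; W sinα = -6.2
Slice 2: Δl = 3.2/cos3.9° = 3.207 m; N'_2 = 213·cos3.9° − 22·3.207 = 141.9; c'Δl = 19.89; W sinα = 14.5
Slice 3: Δl = 1.3/cos10.4° = 1.322 m; N'_3 = 118·cos10.4° − 49·1.322 = 51.3; c'Δl = 8.19; W sinα = 21.3
Slice 4: Δl = 2.9/cos16.5° = 3.025 m; N'_4 = 312·cos16.5° − 12·3.025 = 262.9; c'Δl = 18.75; W sinα = 88.6
Slice 5: Δl = 3.0/cos25.6° = 3.327 m; N'_5 = 253·cos25.6° − 28·3.327 = 135.0; c'Δl = 20.62; W sinα = 109.3
Slice 6: Δl = 2.9/cos35.3° = 3.553 m; N'_6 = 141·cos35.3° − 25·3.553 = 26.2; c'Δl = 22.03; W sinα = 81.5
Slice 7: Δl = 1.3/cos43.1° = 1.780 m; N'_7 = 17·cos43.1° − 4·1.780 = 5.3; c'Δl = 11.04; W sinα = 11.6
Σc'Δl = 119.2 kN/m; ΣN' = 670.3 kN/m; ΣW sinα = 320.7 kN/m
Resisting = 119.2 + 670.3·tan34.7° = 119.2 + 464.1 = 583.3 kN/m
FS = 583.3 / 320.7 = 1.819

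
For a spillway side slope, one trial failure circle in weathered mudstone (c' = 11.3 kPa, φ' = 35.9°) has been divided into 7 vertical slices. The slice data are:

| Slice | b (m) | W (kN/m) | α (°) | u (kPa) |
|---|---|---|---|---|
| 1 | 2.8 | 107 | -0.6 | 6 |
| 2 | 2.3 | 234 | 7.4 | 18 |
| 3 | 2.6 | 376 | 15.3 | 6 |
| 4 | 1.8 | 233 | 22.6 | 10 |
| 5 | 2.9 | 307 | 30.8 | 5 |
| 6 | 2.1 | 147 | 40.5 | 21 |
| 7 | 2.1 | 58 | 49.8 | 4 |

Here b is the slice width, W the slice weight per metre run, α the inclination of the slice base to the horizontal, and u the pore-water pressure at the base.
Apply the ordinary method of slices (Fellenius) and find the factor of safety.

FS = 2.03

Ordinary method of slices: FS = Σ[c'·Δl_i + (W_i cosα_i − u_i·Δl_i)·tanφ'] / Σ W_i sinα_i, with Δl_i = b_i / cosα_i.
Slice 1: Δl = 2.8/cos(-0.6°) = 2.800 m; N'_1 = 107·cos(-0.6°) − 6·2.800 = 90.2; c'Δl = 31.64; W sinα = -1.1
Slice 2: Δl = 2.3/cos7.4° = 2.319 m; N'_2 = 234·cos7.4° − 18·2.319 = 190.3; c'Δl = 26.21; W sinα = 30.1
Slice 3: Δl = 2.6/cos15.3° = 2.696 m; N'_3 = 376·cos15.3° − 6·2.696 = 346.5; c'Δl = 30.46; W sinα = 99.2
Slice 4: Δl = 1.8/cos22.6° = 1.950 m; N'_4 = 233·cos22.6° − 10·1.950 = 195.6; c'Δl = 22.03; W sinα = 89.5
Slice 5: Δl = 2.9/cos30.8° = 3.376 m; N'_5 = 307·cos30.8° − 5·3.376 = 246.8; c'Δl = 38.15; W sinα = 157.2
Slice 6: Δl = 2.1/cos40.5° = 2.762 m; N'_6 = 147·cos40.5° − 21·2.762 = 53.8; c'Δl = 31.21; W sinα = 95.5
Slice 7: Δl = 2.1/cos49.8° = 3.254 m; N'_7 = 58·cos49.8° − 4·3.254 = 24.4; c'Δl = 36.76; W sinα = 44.3
Σc'Δl = 216.5 kN/m; ΣN' = 1147.6 kN/m; ΣW sinα = 514.7 kN/m
Resisting = 216.5 + 1147.6·tan35.9° = 216.5 + 830.7 = 1047.2 kN/m
FS = 1047.2 / 514.7 = 2.034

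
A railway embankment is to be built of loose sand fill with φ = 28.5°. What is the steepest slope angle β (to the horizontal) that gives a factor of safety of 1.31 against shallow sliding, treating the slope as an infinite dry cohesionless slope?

β = 22.5°

For an infinite dry cohesionless slope FS = tanφ/tanβ, so tanβ = tanφ / FS.
tanβ = tan28.5° / 1.31 = 0.5430 / 1.31 = 0.4145
β = arctan(0.4145) = 22.51°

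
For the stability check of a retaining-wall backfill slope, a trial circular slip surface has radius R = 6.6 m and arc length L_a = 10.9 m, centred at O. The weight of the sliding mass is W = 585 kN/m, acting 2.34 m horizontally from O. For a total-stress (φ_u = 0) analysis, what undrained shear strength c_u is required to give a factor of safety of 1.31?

FS = c_u·L_a·R / (W·d), so c_u = FS·W·d / (L_a·R).
c_u = 1.31·585·2.34 / (10.90·6.6) = 1793.3 / 71.94 = 24.93 kPa

c_u = 24.9 kPa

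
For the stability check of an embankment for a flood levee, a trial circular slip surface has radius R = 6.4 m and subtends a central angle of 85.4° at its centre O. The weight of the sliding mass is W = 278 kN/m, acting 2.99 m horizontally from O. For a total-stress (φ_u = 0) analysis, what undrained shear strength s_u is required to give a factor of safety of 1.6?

s_u = 21.8 kPa

FS = s_u·L_a·R / (W·d), so s_u = FS·W·d / (L_a·R).
Arc length L_a = R·θ = 6.4·(85.4°·π/180) = 6.4·1.4905 = 9.54 m
s_u = 1.6·278·2.99 / (9.54·6.4) = 1330.0 / 61.05 = 21.78 kPa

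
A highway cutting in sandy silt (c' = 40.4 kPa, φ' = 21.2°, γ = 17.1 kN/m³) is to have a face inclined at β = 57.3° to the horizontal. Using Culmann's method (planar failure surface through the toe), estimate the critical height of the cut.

Culmann's analysis gives the critical failure plane at α_cr = (β + φ')/2 = (57.3 + 21.2)/2 = 39.2°, and the critical height
H_c = (4c'/γ) · sinβ cosφ' / [1 − cos(β − φ')]
    = (4·40.4/17.1) · sin57.3°·cos21.2° / [1 − cos(36.1°)]
    = 9.450 · 0.8415·0.9323 / [1 − 0.8080]
    = 9.450 · 0.7846 / 0.1920
    = 38.61 m

H_c = 38.61 m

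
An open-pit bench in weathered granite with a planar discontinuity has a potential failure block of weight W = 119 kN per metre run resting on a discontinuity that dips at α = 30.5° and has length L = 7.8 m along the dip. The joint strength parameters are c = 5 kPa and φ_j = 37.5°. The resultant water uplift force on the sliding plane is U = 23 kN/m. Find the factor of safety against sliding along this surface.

Resolving the block weight along and normal to the plane and applying the Mohr–Coulomb strength on the joint:
N' = W cosα − U = 119·cos30.5° − 23 = 79.5 kN/m
Driving force T = W sinα = 119·sin30.5° = 60.4 kN/m
Resisting force R = c·L + N'·tanφ_j = 5·7.8 + 79.5·tan37.5° = 39.0 + 61.0 = 100.0 kN/m
FS = R / T = 100.0 / 60.4 = 1.656

FS = 1.66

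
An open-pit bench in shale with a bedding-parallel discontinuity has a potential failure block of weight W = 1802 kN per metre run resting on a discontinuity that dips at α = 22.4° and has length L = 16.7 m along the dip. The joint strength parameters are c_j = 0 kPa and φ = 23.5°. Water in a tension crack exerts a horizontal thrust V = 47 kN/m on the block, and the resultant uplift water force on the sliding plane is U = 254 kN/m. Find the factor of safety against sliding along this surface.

FS = 0.83

Resolving the block weight along and normal to the plane and applying the Mohr–Coulomb strength on the joint:
N' = W cosα − U − V sinα = 1802·cos22.4° − 254 − 47·sin22.4° = 1394.1 kN/m
Driving force T = W sinα + V cosα = 1802·sin22.4° + 47·cos22.4° = 730.1 kN/m
Resisting force R = c_j·L + N'·tanφ = 0·16.7 + 1394.1·tan23.5° = 0.0 + 606.2 = 606.2 kN/m
FS = R / T = 606.2 / 730.1 = 0.830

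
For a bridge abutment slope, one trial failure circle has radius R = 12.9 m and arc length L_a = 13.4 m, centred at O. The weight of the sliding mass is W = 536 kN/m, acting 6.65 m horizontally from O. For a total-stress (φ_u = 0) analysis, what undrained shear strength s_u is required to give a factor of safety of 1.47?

FS = s_u·L_a·R / (W·d), so s_u = FS·W·d / (L_a·R).
s_u = 1.47·536·6.65 / (13.40·12.9) = 5239.7 / 172.86 = 30.31 kPa

s_u = 30.3 kPa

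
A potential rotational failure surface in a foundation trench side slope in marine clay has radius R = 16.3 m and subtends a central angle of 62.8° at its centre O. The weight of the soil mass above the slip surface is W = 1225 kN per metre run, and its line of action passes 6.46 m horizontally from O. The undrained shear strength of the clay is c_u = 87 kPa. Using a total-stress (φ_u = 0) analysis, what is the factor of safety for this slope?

Taking moments about the centre O, the resisting moment is provided by the undrained shear strength acting along the arc:
Arc length L_a = R·θ = 16.3·(62.8°·π/180) = 16.3·1.0961 = 17.87 m
M_R = c_u·L_a·R = 87·17.87·16.3 = 25335.6 kN·m/m
M_D = W·d = 1225·6.46 = 7913.5 kN·m/m
FS = M_R / M_D = 25335.6 / 7913.5 = 3.202

FS = 3.20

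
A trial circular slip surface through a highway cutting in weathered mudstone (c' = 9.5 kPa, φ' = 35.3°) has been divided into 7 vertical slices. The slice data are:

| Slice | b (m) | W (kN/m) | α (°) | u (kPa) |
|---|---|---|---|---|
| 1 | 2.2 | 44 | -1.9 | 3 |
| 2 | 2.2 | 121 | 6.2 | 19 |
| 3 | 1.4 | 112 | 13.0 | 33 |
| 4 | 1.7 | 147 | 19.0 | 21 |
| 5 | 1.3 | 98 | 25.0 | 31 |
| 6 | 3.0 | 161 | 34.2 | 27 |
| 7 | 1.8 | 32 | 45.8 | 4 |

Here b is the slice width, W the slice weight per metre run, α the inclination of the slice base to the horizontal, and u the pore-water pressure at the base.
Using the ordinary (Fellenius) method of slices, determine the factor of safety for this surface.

FS = 1.70

Ordinary method of slices: FS = Σ[c'·Δl_i + (W_i cosα_i − u_i·Δl_i)·tanφ'] / Σ W_i sinα_i, with Δl_i = b_i / cosα_i.
Slice 1: Δl = 2.2/cos(-1.9°) = 2.201 m; N'_1 = 44·cos(-1.9°) − 3·2.201 = 37.4; c'Δl = 20.91; W sinα = -1.5
Slice 2: Δl = 2.2/cos6.2° = 2.213 m; N'_2 = 121·cos6.2° − 19·2.213 = 78.2; c'Δl = 21.02; W sinα = 13.1
Slice 3: Δl = 1.4/cos13.0° = 1.437 m; N'_3 = 112·cos13.0° − 33·1.437 = 61.7; c'Δl = 13.65; W sinα = 25.2
Slice 4: Δl = 1.7/cos19.0° = 1.798 m; N'_4 = 147·cos19.0° − 21·1.798 = 101.2; c'Δl = 17.08; W sinα = 47.9
Slice 5: Δl = 1.3/cos25.0° = 1.434 m; N'_5 = 98·cos25.0° − 31·1.434 = 44.4; c'Δl = 13.63; W sinα = 41.4
Slice 6: Δl = 3.0/cos34.2° = 3.627 m; N'_6 = 161·cos34.2° − 27·3.627 = 35.2; c'Δl = 34.46; W sinα = 90.5
Slice 7: Δl = 1.8/cos45.8° = 2.582 m; N'_7 = 32·cos45.8° − 4·2.582 = 12.0; c'Δl = 24.53; W sinα = 22.9
Σc'Δl = 145.3 kN/m; ΣN' = 370.1 kN/m; ΣW sinα = 239.5 kN/m
Resisting = 145.3 + 370.1·tan35.3° = 145.3 + 262.1 = 407.3 kN/m
FS = 407.3 / 239.5 = 1.701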